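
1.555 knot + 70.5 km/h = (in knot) 1 knot = 0.51444444 m/s, so 1.555 knot = 1.555 * 0.51444444 = 0.79996111 m/s. 1 km/h = 0.27777778 m/s, so 70.5 km/h = 70.5 * 0.27777778 = 19.583333 m/s. Sum: 0.79996111 + 19.583333 = 20.383294 m/s. 1 knot = 0.51444444 m/s, so 20.383294 m/s = 20.383294 / 0.51444444 = 39.621955 knot ≈ 39.62 knot (4 s.f.). Final answer: 39.62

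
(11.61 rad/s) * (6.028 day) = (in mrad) 11.61 rad/s is already in rad/s. 1 day = 86400 s, so 6.028 day = 6.028 * 86400 = 520819.2 s. Combine: 11.61 rad/s * 520819.2 s = 6046710.9 rad. 1 mrad = 0.001 rad, so 6046710.9 rad = 6046710.9 / 0.001 = 6.0467109e+09 mrad ≈ 6.047e+09 mrad (4 s.f.). Final answer: 6.047e+09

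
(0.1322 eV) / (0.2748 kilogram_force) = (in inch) 1 eV = 1.6021766e-19 J, so 0.1322 eV = 0.1322 * 1.6021766e-19 = 2.1180775e-20 J. 1 kilogram_force = 9.80665 N, so 0.2748 kilogram_force = 0.2748 * 9.80665 = 2.6948674 N. Combine: 2.1180775e-20 J / 2.6948674 N = 7.8596724e-21 m. 1 inch = 0.0254 m, so 7.8596724e-21 m = 7.8596724e-21 / 0.0254 = 3.0943592e-19 inch ≈ 3.094e-19 inch (4 s.f.). Final answer: 3.094e-19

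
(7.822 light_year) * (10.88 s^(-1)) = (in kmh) 1 light_year = 9.4607305e+15 m, so 7.822 light_year = 7.822 * 9.4607305e+15 = 7.4001834e+16 m. 10.88 s^(-1) = 10.88 Hz. Combine: 7.4001834e+16 m * 10.88 Hz = 8.0513995e+17 m/s. 1 kmh = 0.27777778 m/s, so 8.0513995e+17 m/s = 8.0513995e+17 / 0.27777778 = 2.8985038e+18 kmh ≈ 2.899e+18 kmh (4 s.f.). Final answer: 2.899e+18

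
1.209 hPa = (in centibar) 1 hPa = 100 Pa, so 1.209 hPa = 1.209 * 100 = 120.9 Pa. 1 centibar = 1000 Pa, so 120.9 Pa = 120.9 / 1000 = 0.1209 centibar. Final answer: 0.1209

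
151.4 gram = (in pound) 1 gram = 0.001 kg, so 151.4 gram = 151.4 * 0.001 = 0.1514 kg. 1 pound = 0.45359237 kg, so 0.1514 kg = 0.1514 / 0.45359237 = 0.33377986 pound ≈ 0.3338 pound (4 s.f.). Final answer: 0.3338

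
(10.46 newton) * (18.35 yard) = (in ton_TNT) 4.195e-08. Check: 10.46 newton = 10.46 N. 1 yard = 0.9144 m, so 18.35 yard = 18.35 * 0.9144 = 16.77924 m. Combine: 10.46 N * 16.77924 m = 175.51085 J. 1 ton_TNT = 4.184e+09 J, so 175.51085 J = 175.51085 / 4.184e+09 = 4.19481e-08 ton_TNT ≈ 4.195e-08 ton_TNT (4 s.f.).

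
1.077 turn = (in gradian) 1 turn = 6.2831853 rad, so 1.077 turn = 1.077 * 6.2831853 = 6.7669906 rad. 1 gradian = 0.015707963 rad, so 6.7669906 rad = 6.7669906 / 0.015707963 = 430.8 gradian. Final answer: 430.8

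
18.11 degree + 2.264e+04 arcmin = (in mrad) 6902. Check: 1 degree = 0.017453293 rad, so 18.11 degree = 18.11 * 0.017453293 = 0.31607913 rad. 1 arcmin = 0.00029088821 rad, so 2.264e+04 arcmin = 2.264e+04 * 0.00029088821 = 6.585709 rad. Sum: 0.31607913 + 6.585709 = 6.9017882 rad. 1 mrad = 0.001 rad, so 6.9017882 rad = 6.9017882 / 0.001 = 6901.7882 mrad ≈ 6902 mrad (4 s.f.).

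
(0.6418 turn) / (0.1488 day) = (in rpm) 0.002995. Check: 1 turn = 6.2831853 rad, so 0.6418 turn = 0.6418 * 6.2831853 = 4.0325483 rad. 1 day = 86400 s, so 0.1488 day = 0.1488 * 86400 = 12856.32 s. Combine: 4.0325483 rad / 12856.32 s = 0.00031366272 rad/s. 1 rpm = 0.10471976 rad/s, so 0.00031366272 rad/s = 0.00031366272 / 0.10471976 = 0.0029952584 rpm ≈ 0.002995 rpm (4 s.f.).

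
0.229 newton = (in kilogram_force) 0.229 newton = 0.229 N. 1 kilogram_force = 9.80665 N, so 0.229 N = 0.229 / 9.80665 = 0.023351501 kilogram_force ≈ 0.02335 kilogram_force (4 s.f.). Final answer: 0.02335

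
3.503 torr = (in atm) 1 torr = 133.32237 Pa, so 3.503 torr = 3.503 * 133.32237 = 467.02826 Pa. 1 atm = 101325 Pa, so 467.02826 Pa = 467.02826 / 101325 = 0.0046092105 atm ≈ 0.004609 atm (4 s.f.). Final answer: 0.004609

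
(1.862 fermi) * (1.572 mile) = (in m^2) 4.711e-12. Check: 1 fermi = 1e-15 m, so 1.862 fermi = 1.862 * 1e-15 = 1.862e-15 m. 1 mile = 1609.344 m, so 1.572 mile = 1.572 * 1609.344 = 2529.8888 m. Combine: 1.862e-15 m * 2529.8888 m = 4.7106529e-12 m^2. Result: 4.7106529e-12 m^2 ≈ 4.711e-12 m^2 (4 s.f.).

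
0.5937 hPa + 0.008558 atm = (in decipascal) 1 hPa = 100 Pa, so 0.5937 hPa = 0.5937 * 100 = 59.37 Pa. 1 atm = 101325 Pa, so 0.008558 atm = 0.008558 * 101325 = 867.13935 Pa. Sum: 59.37 + 867.13935 = 926.50935 Pa. 1 decipascal = 0.1 Pa, so 926.50935 Pa = 926.50935 / 0.1 = 9265.0935 decipascal ≈ 9265 decipascal (4 s.f.). Final answer: 9265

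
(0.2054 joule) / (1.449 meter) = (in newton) 0.1418. Check: 0.2054 joule = 0.2054 J. 1.449 meter = 1.449 m. Combine: 0.2054 J / 1.449 m = 0.14175293 N. 0.14175293 N = 0.14175293 newton ≈ 0.1418 newton (4 s.f.).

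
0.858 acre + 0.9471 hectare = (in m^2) 1 acre = 4046.8564 m^2, so 0.858 acre = 0.858 * 4046.8564 = 3472.2028 m^2. 1 hectare = 10000 m^2, so 0.9471 hectare = 0.9471 * 10000 = 9471 m^2. Sum: 3472.2028 + 9471 = 12943.203 m^2. Result: 12943.203 m^2 ≈ 1.294e+04 m^2 (4 s.f.). Final answer: 1.294e+04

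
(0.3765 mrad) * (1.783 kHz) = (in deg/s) 38.46. Check: 1 mrad = 0.001 rad, so 0.3765 mrad = 0.3765 * 0.001 = 0.0003765 rad. 1 kHz = 1000 Hz, so 1.783 kHz = 1.783 * 1000 = 1783 Hz. Combine: 0.0003765 rad * 1783 Hz = 0.6712995 rad/s. 1 deg/s = 0.017453293 rad/s, so 0.6712995 rad/s = 0.6712995 / 0.017453293 = 38.462628 deg/s ≈ 38.46 deg/s (4 s.f.).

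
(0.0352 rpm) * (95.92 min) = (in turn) 3.376. Check: 1 rpm = 0.10471976 rad/s, so 0.0352 rpm = 0.0352 * 0.10471976 = 0.0036861354 rad/s. 1 min = 60 s, so 95.92 min = 95.92 * 60 = 5755.2 s. Combine: 0.0036861354 rad/s * 5755.2 s = 21.214446 rad. 1 turn = 6.2831853 rad, so 21.214446 rad = 21.214446 / 6.2831853 = 3.376384 turn ≈ 3.376 turn (4 s.f.).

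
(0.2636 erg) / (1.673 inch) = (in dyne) 0.06203. Check: 1 erg = 1e-07 J, so 0.2636 erg = 0.2636 * 1e-07 = 2.636e-08 J. 1 inch = 0.0254 m, so 1.673 inch = 1.673 * 0.0254 = 0.0424942 m. Combine: 2.636e-08 J / 0.0424942 m = 6.2031995e-07 N. 1 dyne = 1e-05 N, so 6.2031995e-07 N = 6.2031995e-07 / 1e-05 = 0.062031995 dyne ≈ 0.06203 dyne (4 s.f.).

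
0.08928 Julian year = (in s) 2.817e+06. Check: 1 Julian year = 31557600 s, so 0.08928 Julian year = 0.08928 * 31557600 = 2817462.5 s. Result: 2817462.5 s ≈ 2.817e+06 s (4 s.f.).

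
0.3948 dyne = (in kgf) 4.026e-07. Check: 1 dyne = 1e-05 N, so 0.3948 dyne = 0.3948 * 1e-05 = 3.948e-06 N. 1 kgf = 9.80665 N, so 3.948e-06 N = 3.948e-06 / 9.80665 = 4.0258396e-07 kgf ≈ 4.026e-07 kgf (4 s.f.).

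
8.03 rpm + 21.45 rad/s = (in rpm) 1 rpm = 0.10471976 rad/s, so 8.03 rpm = 8.03 * 0.10471976 = 0.84089963 rad/s. 21.45 rad/s is already in rad/s. Sum: 0.84089963 + 21.45 = 22.2909 rad/s. 1 rpm = 0.10471976 rad/s, so 22.2909 rad/s = 22.2909 / 0.10471976 = 212.86241 rpm ≈ 212.9 rpm (4 s.f.). Final answer: 212.9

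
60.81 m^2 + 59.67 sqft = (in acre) 60.81 m^2 is already in m^2. 1 sqft = 0.09290304 m^2, so 59.67 sqft = 59.67 * 0.09290304 = 5.5435244 m^2. Sum: 60.81 + 5.5435244 = 66.353524 m^2. 1 acre = 4046.8564 m^2, so 66.353524 m^2 = 66.353524 / 4046.8564 = 0.016396313 acre ≈ 0.0164 acre (4 s.f.). Final answer: 0.0164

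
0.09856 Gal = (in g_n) 0.0001005. Check: 1 Gal = 0.01 m/s^2, so 0.09856 Gal = 0.09856 * 0.01 = 0.0009856 m/s^2. 1 g_n = 9.80665 m/s^2, so 0.0009856 m/s^2 = 0.0009856 / 9.80665 = 0.00010050323 g_n ≈ 0.0001005 g_n (4 s.f.).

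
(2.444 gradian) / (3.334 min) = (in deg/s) 1 gradian = 0.015707963 rad, so 2.444 gradian = 2.444 * 0.015707963 = 0.038390262 rad. 1 min = 60 s, so 3.334 min = 3.334 * 60 = 200.04 s. Combine: 0.038390262 rad / 200.04 s = 0.00019191293 rad/s. 1 deg/s = 0.017453293 rad/s, so 0.00019191293 rad/s = 0.00019191293 / 0.017453293 = 0.010995801 deg/s ≈ 0.011 deg/s (4 s.f.). Final answer: 0.011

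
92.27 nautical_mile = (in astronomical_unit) 1.142e-06. Check: 1 nautical_mile = 1852 m, so 92.27 nautical_mile = 92.27 * 1852 = 170884.04 m. 1 astronomical_unit = 1.4959787e+11 m, so 170884.04 m = 170884.04 / 1.4959787e+11 = 1.1422893e-06 astronomical_unit ≈ 1.142e-06 astronomical_unit (4 s.f.).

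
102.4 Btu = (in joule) 1.08e+05. Check: 1 Btu = 1055.0559 J, so 102.4 Btu = 102.4 * 1055.0559 = 108037.72 J. 108037.72 J = 108037.72 joule ≈ 1.08e+05 joule (4 s.f.).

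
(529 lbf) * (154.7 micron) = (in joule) 1 lbf = 4.4482216 N, so 529 lbf = 529 * 4.4482216 = 2353.1092 N. 1 micron = 1e-06 m, so 154.7 micron = 154.7 * 1e-06 = 0.0001547 m. Combine: 2353.1092 N * 0.0001547 m = 0.364026 J. 0.364026 J = 0.364026 joule ≈ 0.364 joule (4 s.f.). Final answer: 0.364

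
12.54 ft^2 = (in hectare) 0.0001165. Check: 1 ft^2 = 0.09290304 m^2, so 12.54 ft^2 = 12.54 * 0.09290304 = 1.1650041 m^2. 1 hectare = 10000 m^2, so 1.1650041 m^2 = 1.1650041 / 10000 = 0.00011650041 hectare ≈ 0.0001165 hectare (4 s.f.).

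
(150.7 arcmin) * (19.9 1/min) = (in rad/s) 1 arcmin = 0.00029088821 rad, so 150.7 arcmin = 150.7 * 0.00029088821 = 0.043836853 rad. 1 1/min = 0.016666667 Hz, so 19.9 1/min = 19.9 * 0.016666667 = 0.33166667 Hz. Combine: 0.043836853 rad * 0.33166667 Hz = 0.014539223 rad/s. Result: 0.014539223 rad/s ≈ 0.01454 rad/s (4 s.f.). Final answer: 0.01454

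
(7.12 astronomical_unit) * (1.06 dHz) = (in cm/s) 1.129e+13. Check: 1 astronomical_unit = 1.4959787e+11 m, so 7.12 astronomical_unit = 7.12 * 1.4959787e+11 = 1.0651368e+12 m. 1 dHz = 0.1 Hz, so 1.06 dHz = 1.06 * 0.1 = 0.106 Hz. Combine: 1.0651368e+12 m * 0.106 Hz = 1.129045e+11 m/s. 1 cm/s = 0.01 m/s, so 1.129045e+11 m/s = 1.129045e+11 / 0.01 = 1.129045e+13 cm/s ≈ 1.129e+13 cm/s (4 s.f.).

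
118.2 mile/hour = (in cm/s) 5284. Check: 1 mile/hour = 0.44704 m/s, so 118.2 mile/hour = 118.2 * 0.44704 = 52.840128 m/s. 1 cm/s = 0.01 m/s, so 52.840128 m/s = 52.840128 / 0.01 = 5284.0128 cm/s ≈ 5284 cm/s (4 s.f.).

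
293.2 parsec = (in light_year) 956.3. Check: 1 parsec = 3.0856776e+16 m, so 293.2 parsec = 293.2 * 3.0856776e+16 = 9.0472067e+18 m. 1 light_year = 9.4607305e+15 m, so 9.0472067e+18 m = 9.0472067e+18 / 9.4607305e+15 = 956.2905 light_year ≈ 956.3 light_year (4 s.f.).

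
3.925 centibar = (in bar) 1 centibar = 1000 Pa, so 3.925 centibar = 3.925 * 1000 = 3925 Pa. 1 bar = 100000 Pa, so 3925 Pa = 3925 / 100000 = 0.03925 bar. Final answer: 0.03925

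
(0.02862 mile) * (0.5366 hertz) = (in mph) 55.29. Check: 1 mile = 1609.344 m, so 0.02862 mile = 0.02862 * 1609.344 = 46.059425 m. 0.5366 hertz = 0.5366 Hz. Combine: 46.059425 m * 0.5366 Hz = 24.715488 m/s. 1 mph = 0.44704 m/s, so 24.715488 m/s = 24.715488 / 0.44704 = 55.286971 mph ≈ 55.29 mph (4 s.f.).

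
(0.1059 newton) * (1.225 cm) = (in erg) 1.297e+04. Check: 0.1059 newton = 0.1059 N. 1 cm = 0.01 m, so 1.225 cm = 1.225 * 0.01 = 0.01225 m. Combine: 0.1059 N * 0.01225 m = 0.001297275 J. 1 erg = 1e-07 J, so 0.001297275 J = 0.001297275 / 1e-07 = 12972.75 erg ≈ 1.297e+04 erg (4 s.f.).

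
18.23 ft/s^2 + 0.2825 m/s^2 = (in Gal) 1 ft/s^2 = 0.3048 m/s^2, so 18.23 ft/s^2 = 18.23 * 0.3048 = 5.556504 m/s^2. 0.2825 m/s^2 is already in m/s^2. Sum: 5.556504 + 0.2825 = 5.839004 m/s^2. 1 Gal = 0.01 m/s^2, so 5.839004 m/s^2 = 5.839004 / 0.01 = 583.9004 Gal ≈ 583.9 Gal (4 s.f.). Final answer: 583.9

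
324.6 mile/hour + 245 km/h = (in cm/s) 1 mile/hour = 0.44704 m/s, so 324.6 mile/hour = 324.6 * 0.44704 = 145.10918 m/s. 1 km/h = 0.27777778 m/s, so 245 km/h = 245 * 0.27777778 = 68.055556 m/s. Sum: 145.10918 + 68.055556 = 213.16474 m/s. 1 cm/s = 0.01 m/s, so 213.16474 m/s = 213.16474 / 0.01 = 21316.474 cm/s ≈ 2.132e+04 cm/s (4 s.f.). Final answer: 2.132e+04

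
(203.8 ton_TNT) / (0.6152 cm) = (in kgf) 1 ton_TNT = 4.184e+09 J, so 203.8 ton_TNT = 203.8 * 4.184e+09 = 8.526992e+11 J. 1 cm = 0.01 m, so 0.6152 cm = 0.6152 * 0.01 = 0.006152 m. Combine: 8.526992e+11 J / 0.006152 m = 1.386052e+14 N. 1 kgf = 9.80665 N, so 1.386052e+14 N = 1.386052e+14 / 9.80665 = 1.4133797e+13 kgf ≈ 1.413e+13 kgf (4 s.f.). Final answer: 1.413e+13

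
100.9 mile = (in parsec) 1 mile = 1609.344 m, so 100.9 mile = 100.9 * 1609.344 = 162382.81 m. 1 parsec = 3.0856776e+16 m, so 162382.81 m = 162382.81 / 3.0856776e+16 = 5.2624685e-12 parsec ≈ 5.262e-12 parsec (4 s.f.). Final answer: 5.262e-12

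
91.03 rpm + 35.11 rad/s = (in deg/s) 2558. Check: 1 rpm = 0.10471976 rad/s, so 91.03 rpm = 91.03 * 0.10471976 = 9.5326393 rad/s. 35.11 rad/s is already in rad/s. Sum: 9.5326393 + 35.11 = 44.642639 rad/s. 1 deg/s = 0.017453293 rad/s, so 44.642639 rad/s = 44.642639 / 0.017453293 = 2557.8348 deg/s ≈ 2558 deg/s (4 s.f.).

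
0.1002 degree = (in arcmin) 1 degree = 0.017453293 rad, so 0.1002 degree = 0.1002 * 0.017453293 = 0.0017488199 rad. 1 arcmin = 0.00029088821 rad, so 0.0017488199 rad = 0.0017488199 / 0.00029088821 = 6.012 arcmin. Final answer: 6.012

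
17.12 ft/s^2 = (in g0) 1 ft/s^2 = 0.3048 m/s^2, so 17.12 ft/s^2 = 17.12 * 0.3048 = 5.218176 m/s^2. 1 g0 = 9.80665 m/s^2, so 5.218176 m/s^2 = 5.218176 / 9.80665 = 0.53210587 g0 ≈ 0.5321 g0 (4 s.f.). Final answer: 0.5321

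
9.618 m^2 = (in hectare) 0.0009618. Check: 1 hectare = 10000 m^2, so 9.618 m^2 = 9.618 / 10000 = 0.0009618 hectare.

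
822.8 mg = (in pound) 1 mg = 1e-06 kg, so 822.8 mg = 822.8 * 1e-06 = 0.0008228 kg. 1 pound = 0.45359237 kg, so 0.0008228 kg = 0.0008228 / 0.45359237 = 0.0018139635 pound ≈ 0.001814 pound (4 s.f.). Final answer: 0.001814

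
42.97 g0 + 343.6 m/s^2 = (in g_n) 78.01. Check: 1 g0 = 9.80665 m/s^2, so 42.97 g0 = 42.97 * 9.80665 = 421.39175 m/s^2. 343.6 m/s^2 is already in m/s^2. Sum: 421.39175 + 343.6 = 764.99175 m/s^2. 1 g_n = 9.80665 m/s^2, so 764.99175 m/s^2 = 764.99175 / 9.80665 = 78.007449 g_n ≈ 78.01 g_n (4 s.f.).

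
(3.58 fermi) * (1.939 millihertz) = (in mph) 1.553e-17. Check: 1 fermi = 1e-15 m, so 3.58 fermi = 3.58 * 1e-15 = 3.58e-15 m. 1 millihertz = 0.001 Hz, so 1.939 millihertz = 1.939 * 0.001 = 0.001939 Hz. Combine: 3.58e-15 m * 0.001939 Hz = 6.94162e-18 m/s. 1 mph = 0.44704 m/s, so 6.94162e-18 m/s = 6.94162e-18 / 0.44704 = 1.5527962e-17 mph ≈ 1.553e-17 mph (4 s.f.).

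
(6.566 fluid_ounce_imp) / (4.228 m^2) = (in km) 1 fluid_ounce_imp = 2.8413063e-05 m^3, so 6.566 fluid_ounce_imp = 6.566 * 2.8413063e-05 = 0.00018656017 m^3. 4.228 m^2 is already in m^2. Combine: 0.00018656017 m^3 / 4.228 m^2 = 4.4124922e-05 m. 1 km = 1000 m, so 4.4124922e-05 m = 4.4124922e-05 / 1000 = 4.4124922e-08 km ≈ 4.412e-08 km (4 s.f.). Final answer: 4.412e-08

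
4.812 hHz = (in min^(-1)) 2.887e+04. Check: 1 hHz = 100 Hz, so 4.812 hHz = 4.812 * 100 = 481.2 Hz. 1 min^(-1) = 0.016666667 Hz, so 481.2 Hz = 481.2 / 0.016666667 = 28872 min^(-1) ≈ 2.887e+04 min^(-1) (4 s.f.).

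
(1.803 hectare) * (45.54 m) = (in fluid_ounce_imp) 2.89e+10. Check: 1 hectare = 10000 m^2, so 1.803 hectare = 1.803 * 10000 = 18030 m^2. 45.54 m is already in m. Combine: 18030 m^2 * 45.54 m = 821086.2 m^3. 1 fluid_ounce_imp = 2.8413063e-05 m^3, so 821086.2 m^3 = 821086.2 / 2.8413063e-05 = 2.8898194e+10 fluid_ounce_imp ≈ 2.89e+10 fluid_ounce_imp (4 s.f.).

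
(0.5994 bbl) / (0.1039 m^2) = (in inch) 1 bbl = 0.15898729 m^3, so 0.5994 bbl = 0.5994 * 0.15898729 = 0.095296985 m^3. 0.1039 m^2 is already in m^2. Combine: 0.095296985 m^3 / 0.1039 m^2 = 0.91719908 m. 1 inch = 0.0254 m, so 0.91719908 m = 0.91719908 / 0.0254 = 36.1102 inch ≈ 36.11 inch (4 s.f.). Final answer: 36.11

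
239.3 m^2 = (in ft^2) 1 ft^2 = 0.09290304 m^2, so 239.3 m^2 = 239.3 / 0.09290304 = 2575.8038 ft^2 ≈ 2576 ft^2 (4 s.f.). Final answer: 2576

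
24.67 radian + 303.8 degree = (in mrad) 24.67 radian = 24.67 rad. 1 degree = 0.017453293 rad, so 303.8 degree = 303.8 * 0.017453293 = 5.3023103 rad. Sum: 24.67 + 5.3023103 = 29.97231 rad. 1 mrad = 0.001 rad, so 29.97231 rad = 29.97231 / 0.001 = 29972.31 mrad ≈ 2.997e+04 mrad (4 s.f.). Final answer: 2.997e+04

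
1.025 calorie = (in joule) 1 calorie = 4.184 J, so 1.025 calorie = 1.025 * 4.184 = 4.2886 J. 4.2886 J = 4.2886 joule ≈ 4.289 joule (4 s.f.). Final answer: 4.289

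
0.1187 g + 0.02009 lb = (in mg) 1 g = 0.001 kg, so 0.1187 g = 0.1187 * 0.001 = 0.0001187 kg. 1 lb = 0.45359237 kg, so 0.02009 lb = 0.02009 * 0.45359237 = 0.0091126707 kg. Sum: 0.0001187 + 0.0091126707 = 0.0092313707 kg. 1 mg = 1e-06 kg, so 0.0092313707 kg = 0.0092313707 / 1e-06 = 9231.3707 mg ≈ 9231 mg (4 s.f.). Final answer: 9231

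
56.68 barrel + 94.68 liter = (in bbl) 57.28. Check: 1 barrel = 0.15898729 m^3, so 56.68 barrel = 56.68 * 0.15898729 = 9.0113999 m^3. 1 liter = 0.001 m^3, so 94.68 liter = 94.68 * 0.001 = 0.09468 m^3. Sum: 9.0113999 + 0.09468 = 9.1060799 m^3. 1 bbl = 0.15898729 m^3, so 9.1060799 m^3 = 9.1060799 / 0.15898729 = 57.275519 bbl ≈ 57.28 bbl (4 s.f.).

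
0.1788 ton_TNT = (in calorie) 1.788e+08. Check: 1 ton_TNT = 4.184e+09 J, so 0.1788 ton_TNT = 0.1788 * 4.184e+09 = 7.480992e+08 J. 1 calorie = 4.184 J, so 7.480992e+08 J = 7.480992e+08 / 4.184 = 1.788e+08 calorie.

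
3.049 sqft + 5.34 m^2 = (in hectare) 0.0005623. Check: 1 sqft = 0.09290304 m^2, so 3.049 sqft = 3.049 * 0.09290304 = 0.28326137 m^2. 5.34 m^2 is already in m^2. Sum: 0.28326137 + 5.34 = 5.6232614 m^2. 1 hectare = 10000 m^2, so 5.6232614 m^2 = 5.6232614 / 10000 = 0.00056232614 hectare ≈ 0.0005623 hectare (4 s.f.).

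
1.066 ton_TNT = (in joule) 4.46e+09. Check: 1 ton_TNT = 4.184e+09 J, so 1.066 ton_TNT = 1.066 * 4.184e+09 = 4.460144e+09 J. 4.460144e+09 J = 4.460144e+09 joule ≈ 4.46e+09 joule (4 s.f.).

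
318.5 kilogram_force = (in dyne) 1 kilogram_force = 9.80665 N, so 318.5 kilogram_force = 318.5 * 9.80665 = 3123.418 N. 1 dyne = 1e-05 N, so 3123.418 N = 3123.418 / 1e-05 = 3.123418e+08 dyne ≈ 3.123e+08 dyne (4 s.f.). Final answer: 3.123e+08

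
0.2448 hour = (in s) 1 hour = 3600 s, so 0.2448 hour = 0.2448 * 3600 = 881.28 s. Result: 881.28 s ≈ 881.3 s (4 s.f.). Final answer: 881.3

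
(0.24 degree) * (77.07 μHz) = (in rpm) 1 degree = 0.017453293 rad, so 0.24 degree = 0.24 * 0.017453293 = 0.0041887902 rad. 1 μHz = 1e-06 Hz, so 77.07 μHz = 77.07 * 1e-06 = 7.707e-05 Hz. Combine: 0.0041887902 rad * 7.707e-05 Hz = 3.2283006e-07 rad/s. 1 rpm = 0.10471976 rad/s, so 3.2283006e-07 rad/s = 3.2283006e-07 / 0.10471976 = 3.0828e-06 rpm ≈ 3.083e-06 rpm (4 s.f.). Final answer: 3.083e-06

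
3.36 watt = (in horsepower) 0.004506. Check: 3.36 watt = 3.36 W. 1 horsepower = 745.69987 W, so 3.36 W = 3.36 / 745.69987 = 0.0045058342 horsepower ≈ 0.004506 horsepower (4 s.f.).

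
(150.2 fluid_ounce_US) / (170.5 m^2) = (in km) 1 fluid_ounce_US = 2.957353e-05 m^3, so 150.2 fluid_ounce_US = 150.2 * 2.957353e-05 = 0.0044419441 m^3. 170.5 m^2 is already in m^2. Combine: 0.0044419441 m^3 / 170.5 m^2 = 2.6052458e-05 m. 1 km = 1000 m, so 2.6052458e-05 m = 2.6052458e-05 / 1000 = 2.6052458e-08 km ≈ 2.605e-08 km (4 s.f.). Final answer: 2.605e-08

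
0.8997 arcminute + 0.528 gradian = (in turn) 1 arcminute = 0.00029088821 rad, so 0.8997 arcminute = 0.8997 * 0.00029088821 = 0.00026171212 rad. 1 gradian = 0.015707963 rad, so 0.528 gradian = 0.528 * 0.015707963 = 0.0082938046 rad. Sum: 0.00026171212 + 0.0082938046 = 0.0085555167 rad. 1 turn = 6.2831853 rad, so 0.0085555167 rad = 0.0085555167 / 6.2831853 = 0.0013616528 turn ≈ 0.001362 turn (4 s.f.). Final answer: 0.001362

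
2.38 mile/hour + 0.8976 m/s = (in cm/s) 196.2. Check: 1 mile/hour = 0.44704 m/s, so 2.38 mile/hour = 2.38 * 0.44704 = 1.0639552 m/s. 0.8976 m/s is already in m/s. Sum: 1.0639552 + 0.8976 = 1.9615552 m/s. 1 cm/s = 0.01 m/s, so 1.9615552 m/s = 1.9615552 / 0.01 = 196.15552 cm/s ≈ 196.2 cm/s (4 s.f.).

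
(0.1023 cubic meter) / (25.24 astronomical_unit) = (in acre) 6.695e-18. Check: 0.1023 cubic meter = 0.1023 m^3. 1 astronomical_unit = 1.4959787e+11 m, so 25.24 astronomical_unit = 25.24 * 1.4959787e+11 = 3.7758503e+12 m. Combine: 0.1023 m^3 / 3.7758503e+12 m = 2.7093235e-14 m^2. 1 acre = 4046.8564 m^2, so 2.7093235e-14 m^2 = 2.7093235e-14 / 4046.8564 = 6.6948843e-18 acre ≈ 6.695e-18 acre (4 s.f.).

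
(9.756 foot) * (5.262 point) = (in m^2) 1 foot = 0.3048 m, so 9.756 foot = 9.756 * 0.3048 = 2.9736288 m. 1 point = 0.00035277778 m, so 5.262 point = 5.262 * 0.00035277778 = 0.0018563167 m. Combine: 2.9736288 m * 0.0018563167 m = 0.0055199967 m^2. Result: 0.0055199967 m^2 ≈ 0.00552 m^2 (4 s.f.). Final answer: 0.00552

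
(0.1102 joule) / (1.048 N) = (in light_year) 0.1102 joule = 0.1102 J. 1.048 N is already in N. Combine: 0.1102 J / 1.048 N = 0.10515267 m. 1 light_year = 9.4607305e+15 m, so 0.10515267 m = 0.10515267 / 9.4607305e+15 = 1.1114646e-17 light_year ≈ 1.111e-17 light_year (4 s.f.). Final answer: 1.111e-17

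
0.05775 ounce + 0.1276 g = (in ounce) 1 ounce = 0.028349523 kg, so 0.05775 ounce = 0.05775 * 0.028349523 = 0.001637185 kg. 1 g = 0.001 kg, so 0.1276 g = 0.1276 * 0.001 = 0.0001276 kg. Sum: 0.001637185 + 0.0001276 = 0.001764785 kg. 1 ounce = 0.028349523 kg, so 0.001764785 kg = 0.001764785 / 0.028349523 = 0.062250958 ounce ≈ 0.06225 ounce (4 s.f.). Final answer: 0.06225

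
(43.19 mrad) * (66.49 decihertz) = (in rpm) 1 mrad = 0.001 rad, so 43.19 mrad = 43.19 * 0.001 = 0.04319 rad. 1 decihertz = 0.1 Hz, so 66.49 decihertz = 66.49 * 0.1 = 6.649 Hz. Combine: 0.04319 rad * 6.649 Hz = 0.28717031 rad/s. 1 rpm = 0.10471976 rad/s, so 0.28717031 rad/s = 0.28717031 / 0.10471976 = 2.7422745 rpm ≈ 2.742 rpm (4 s.f.). Final answer: 2.742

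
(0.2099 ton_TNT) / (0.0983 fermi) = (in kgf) 9.11e+23. Check: 1 ton_TNT = 4.184e+09 J, so 0.2099 ton_TNT = 0.2099 * 4.184e+09 = 8.782216e+08 J. 1 fermi = 1e-15 m, so 0.0983 fermi = 0.0983 * 1e-15 = 9.83e-17 m. Combine: 8.782216e+08 J / 9.83e-17 m = 8.9340956e+24 N. 1 kgf = 9.80665 N, so 8.9340956e+24 N = 8.9340956e+24 / 9.80665 = 9.1102422e+23 kgf ≈ 9.11e+23 kgf (4 s.f.).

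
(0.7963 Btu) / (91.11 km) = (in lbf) 1 Btu = 1055.0559 J, so 0.7963 Btu = 0.7963 * 1055.0559 = 840.14098 J. 1 km = 1000 m, so 91.11 km = 91.11 * 1000 = 91110 m. Combine: 840.14098 J / 91110 m = 0.0092211719 N. 1 lbf = 4.4482216 N, so 0.0092211719 N = 0.0092211719 / 4.4482216 = 0.0020730019 lbf ≈ 0.002073 lbf (4 s.f.). Final answer: 0.002073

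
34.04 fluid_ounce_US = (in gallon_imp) 1 fluid_ounce_US = 2.957353e-05 m^3, so 34.04 fluid_ounce_US = 34.04 * 2.957353e-05 = 0.0010066829 m^3. 1 gallon_imp = 0.00454609 m^3, so 0.0010066829 m^3 = 0.0010066829 / 0.00454609 = 0.22143929 gallon_imp ≈ 0.2214 gallon_imp (4 s.f.). Final answer: 0.2214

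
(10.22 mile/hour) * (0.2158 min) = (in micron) 5.916e+07. Check: 1 mile/hour = 0.44704 m/s, so 10.22 mile/hour = 10.22 * 0.44704 = 4.5687488 m/s. 1 min = 60 s, so 0.2158 min = 0.2158 * 60 = 12.948 s. Combine: 4.5687488 m/s * 12.948 s = 59.156159 m. 1 micron = 1e-06 m, so 59.156159 m = 59.156159 / 1e-06 = 59156159 micron ≈ 5.916e+07 micron (4 s.f.).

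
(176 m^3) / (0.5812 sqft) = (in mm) 3.26e+06. Check: 176 m^3 is already in m^3. 1 sqft = 0.09290304 m^2, so 0.5812 sqft = 0.5812 * 0.09290304 = 0.053995247 m^2. Combine: 176 m^3 / 0.053995247 m^2 = 3259.5462 m. 1 mm = 0.001 m, so 3259.5462 m = 3259.5462 / 0.001 = 3259546.2 mm ≈ 3.26e+06 mm (4 s.f.).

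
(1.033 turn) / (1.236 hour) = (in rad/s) 1 turn = 6.2831853 rad, so 1.033 turn = 1.033 * 6.2831853 = 6.4905304 rad. 1 hour = 3600 s, so 1.236 hour = 1.236 * 3600 = 4449.6 s. Combine: 6.4905304 rad / 4449.6 s = 0.0014586773 rad/s. Result: 0.0014586773 rad/s ≈ 0.001459 rad/s (4 s.f.). Final answer: 0.001459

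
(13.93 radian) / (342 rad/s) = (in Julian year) 13.93 radian = 13.93 rad. 342 rad/s is already in rad/s. Combine: 13.93 rad / 342 rad/s = 0.040730994 s. 1 Julian year = 31557600 s, so 0.040730994 s = 0.040730994 / 31557600 = 1.2906873e-09 Julian year ≈ 1.291e-09 Julian year (4 s.f.). Final answer: 1.291e-09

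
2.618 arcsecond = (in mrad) 0.01269. Check: 1 arcsecond = 4.8481368e-06 rad, so 2.618 arcsecond = 2.618 * 4.8481368e-06 = 1.2692422e-05 rad. 1 mrad = 0.001 rad, so 1.2692422e-05 rad = 1.2692422e-05 / 0.001 = 0.012692422 mrad ≈ 0.01269 mrad (4 s.f.).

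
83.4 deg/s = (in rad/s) 1 deg/s = 0.017453293 rad/s, so 83.4 deg/s = 83.4 * 0.017453293 = 1.4556046 rad/s. Result: 1.4556046 rad/s ≈ 1.456 rad/s (4 s.f.). Final answer: 1.456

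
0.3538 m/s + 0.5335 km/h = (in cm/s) 0.3538 m/s is already in m/s. 1 km/h = 0.27777778 m/s, so 0.5335 km/h = 0.5335 * 0.27777778 = 0.14819444 m/s. Sum: 0.3538 + 0.14819444 = 0.50199444 m/s. 1 cm/s = 0.01 m/s, so 0.50199444 m/s = 0.50199444 / 0.01 = 50.199444 cm/s ≈ 50.2 cm/s (4 s.f.). Final answer: 50.2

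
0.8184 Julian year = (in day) 1 Julian year = 31557600 s, so 0.8184 Julian year = 0.8184 * 31557600 = 25826740 s. 1 day = 86400 s, so 25826740 s = 25826740 / 86400 = 298.9206 day ≈ 298.9 day (4 s.f.). Final answer: 298.9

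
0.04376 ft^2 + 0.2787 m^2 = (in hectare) 2.828e-05. Check: 1 ft^2 = 0.09290304 m^2, so 0.04376 ft^2 = 0.04376 * 0.09290304 = 0.004065437 m^2. 0.2787 m^2 is already in m^2. Sum: 0.004065437 + 0.2787 = 0.28276544 m^2. 1 hectare = 10000 m^2, so 0.28276544 m^2 = 0.28276544 / 10000 = 2.8276544e-05 hectare ≈ 2.828e-05 hectare (4 s.f.).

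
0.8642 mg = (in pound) 1 mg = 1e-06 kg, so 0.8642 mg = 0.8642 * 1e-06 = 8.642e-07 kg. 1 pound = 0.45359237 kg, so 8.642e-07 kg = 8.642e-07 / 0.45359237 = 1.9052349e-06 pound ≈ 1.905e-06 pound (4 s.f.). Final answer: 1.905e-06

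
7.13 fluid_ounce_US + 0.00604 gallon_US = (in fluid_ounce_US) 7.903. Check: 1 fluid_ounce_US = 2.957353e-05 m^3, so 7.13 fluid_ounce_US = 7.13 * 2.957353e-05 = 0.00021085927 m^3. 1 gallon_US = 0.0037854118 m^3, so 0.00604 gallon_US = 0.00604 * 0.0037854118 = 2.2863887e-05 m^3. Sum: 0.00021085927 + 2.2863887e-05 = 0.00023372315 m^3. 1 fluid_ounce_US = 2.957353e-05 m^3, so 0.00023372315 m^3 = 0.00023372315 / 2.957353e-05 = 7.90312 fluid_ounce_US ≈ 7.903 fluid_ounce_US (4 s.f.).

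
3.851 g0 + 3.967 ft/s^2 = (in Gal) 1 g0 = 9.80665 m/s^2, so 3.851 g0 = 3.851 * 9.80665 = 37.765409 m/s^2. 1 ft/s^2 = 0.3048 m/s^2, so 3.967 ft/s^2 = 3.967 * 0.3048 = 1.2091416 m/s^2. Sum: 37.765409 + 1.2091416 = 38.974551 m/s^2. 1 Gal = 0.01 m/s^2, so 38.974551 m/s^2 = 38.974551 / 0.01 = 3897.4551 Gal ≈ 3897 Gal (4 s.f.). Final answer: 3897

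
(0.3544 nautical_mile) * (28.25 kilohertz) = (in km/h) 1 nautical_mile = 1852 m, so 0.3544 nautical_mile = 0.3544 * 1852 = 656.3488 m. 1 kilohertz = 1000 Hz, so 28.25 kilohertz = 28.25 * 1000 = 28250 Hz. Combine: 656.3488 m * 28250 Hz = 18541854 m/s. 1 km/h = 0.27777778 m/s, so 18541854 m/s = 18541854 / 0.27777778 = 66750673 km/h ≈ 6.675e+07 km/h (4 s.f.). Final answer: 6.675e+07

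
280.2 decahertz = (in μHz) 1 decahertz = 10 Hz, so 280.2 decahertz = 280.2 * 10 = 2802 Hz. 1 μHz = 1e-06 Hz, so 2802 Hz = 2802 / 1e-06 = 2.802e+09 μHz. Final answer: 2.802e+09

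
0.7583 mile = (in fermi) 1 mile = 1609.344 m, so 0.7583 mile = 0.7583 * 1609.344 = 1220.3656 m. 1 fermi = 1e-15 m, so 1220.3656 m = 1220.3656 / 1e-15 = 1.2203656e+18 fermi ≈ 1.22e+18 fermi (4 s.f.). Final answer: 1.22e+18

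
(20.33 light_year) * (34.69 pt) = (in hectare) 2.354e+11. Check: 1 light_year = 9.4607305e+15 m, so 20.33 light_year = 20.33 * 9.4607305e+15 = 1.9233665e+17 m. 1 pt = 0.00035277778 m, so 34.69 pt = 34.69 * 0.00035277778 = 0.012237861 m. Combine: 1.9233665e+17 m * 0.012237861 m = 2.3537892e+15 m^2. 1 hectare = 10000 m^2, so 2.3537892e+15 m^2 = 2.3537892e+15 / 10000 = 2.3537892e+11 hectare ≈ 2.354e+11 hectare (4 s.f.).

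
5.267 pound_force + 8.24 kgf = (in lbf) 1 pound_force = 4.4482216 N, so 5.267 pound_force = 5.267 * 4.4482216 = 23.428783 N. 1 kgf = 9.80665 N, so 8.24 kgf = 8.24 * 9.80665 = 80.806796 N. Sum: 23.428783 + 80.806796 = 104.23558 N. 1 lbf = 4.4482216 N, so 104.23558 N = 104.23558 / 4.4482216 = 23.43309 lbf ≈ 23.43 lbf (4 s.f.). Final answer: 23.43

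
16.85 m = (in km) 1 km = 1000 m, so 16.85 m = 16.85 / 1000 = 0.01685 km. Final answer: 0.01685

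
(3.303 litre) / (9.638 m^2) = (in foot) 0.001124. Check: 1 litre = 0.001 m^3, so 3.303 litre = 3.303 * 0.001 = 0.003303 m^3. 9.638 m^2 is already in m^2. Combine: 0.003303 m^3 / 9.638 m^2 = 0.00034270596 m. 1 foot = 0.3048 m, so 0.00034270596 m = 0.00034270596 / 0.3048 = 0.0011243634 foot ≈ 0.001124 foot (4 s.f.).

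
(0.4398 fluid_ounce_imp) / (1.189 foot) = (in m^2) 1 fluid_ounce_imp = 2.8413063e-05 m^3, so 0.4398 fluid_ounce_imp = 0.4398 * 2.8413063e-05 = 1.2496065e-05 m^3. 1 foot = 0.3048 m, so 1.189 foot = 1.189 * 0.3048 = 0.3624072 m. Combine: 1.2496065e-05 m^3 / 0.3624072 m = 3.448073e-05 m^2. Result: 3.448073e-05 m^2 ≈ 3.448e-05 m^2 (4 s.f.). Final answer: 3.448e-05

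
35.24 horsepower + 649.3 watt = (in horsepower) 1 horsepower = 745.69987 W, so 35.24 horsepower = 35.24 * 745.69987 = 26278.463 W. 649.3 watt = 649.3 W. Sum: 26278.463 + 649.3 = 26927.763 W. 1 horsepower = 745.69987 W, so 26927.763 W = 26927.763 / 745.69987 = 36.110726 horsepower ≈ 36.11 horsepower (4 s.f.). Final answer: 36.11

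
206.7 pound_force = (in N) 919.4. Check: 1 pound_force = 4.4482216 N, so 206.7 pound_force = 206.7 * 4.4482216 = 919.44741 N. Result: 919.44741 N ≈ 919.4 N (4 s.f.).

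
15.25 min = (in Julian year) 1 min = 60 s, so 15.25 min = 15.25 * 60 = 915 s. 1 Julian year = 31557600 s, so 915 s = 915 / 31557600 = 2.89946e-05 Julian year ≈ 2.899e-05 Julian year (4 s.f.). Final answer: 2.899e-05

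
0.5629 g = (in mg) 562.9. Check: 1 g = 0.001 kg, so 0.5629 g = 0.5629 * 0.001 = 0.0005629 kg. 1 mg = 1e-06 kg, so 0.0005629 kg = 0.0005629 / 1e-06 = 562.9 mg.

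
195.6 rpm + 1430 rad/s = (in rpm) 1 rpm = 0.10471976 rad/s, so 195.6 rpm = 195.6 * 0.10471976 = 20.483184 rad/s. 1430 rad/s is already in rad/s. Sum: 20.483184 + 1430 = 1450.4832 rad/s. 1 rpm = 0.10471976 rad/s, so 1450.4832 rad/s = 1450.4832 / 0.10471976 = 13851.094 rpm ≈ 1.385e+04 rpm (4 s.f.). Final answer: 1.385e+04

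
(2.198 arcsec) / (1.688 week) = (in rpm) 1 arcsec = 4.8481368e-06 rad, so 2.198 arcsec = 2.198 * 4.8481368e-06 = 1.0656205e-05 rad. 1 week = 604800 s, so 1.688 week = 1.688 * 604800 = 1020902.4 s. Combine: 1.0656205e-05 rad / 1020902.4 s = 1.0438025e-11 rad/s. 1 rpm = 0.10471976 rad/s, so 1.0438025e-11 rad/s = 1.0438025e-11 / 0.10471976 = 9.9675796e-11 rpm ≈ 9.968e-11 rpm (4 s.f.). Final answer: 9.968e-11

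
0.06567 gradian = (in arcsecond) 1 gradian = 0.015707963 rad, so 0.06567 gradian = 0.06567 * 0.015707963 = 0.0010315419 rad. 1 arcsecond = 4.8481368e-06 rad, so 0.0010315419 rad = 0.0010315419 / 4.8481368e-06 = 212.7708 arcsecond ≈ 212.8 arcsecond (4 s.f.). Final answer: 212.8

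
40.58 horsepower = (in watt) 1 horsepower = 745.69987 W, so 40.58 horsepower = 40.58 * 745.69987 = 30260.501 W. 30260.501 W = 30260.501 watt ≈ 3.026e+04 watt (4 s.f.). Final answer: 3.026e+04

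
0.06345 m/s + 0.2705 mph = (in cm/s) 18.44. Check: 0.06345 m/s is already in m/s. 1 mph = 0.44704 m/s, so 0.2705 mph = 0.2705 * 0.44704 = 0.12092432 m/s. Sum: 0.06345 + 0.12092432 = 0.18437432 m/s. 1 cm/s = 0.01 m/s, so 0.18437432 m/s = 0.18437432 / 0.01 = 18.437432 cm/s ≈ 18.44 cm/s (4 s.f.).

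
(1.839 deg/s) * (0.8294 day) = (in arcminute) 7.907e+06. Check: 1 deg/s = 0.017453293 rad/s, so 1.839 deg/s = 1.839 * 0.017453293 = 0.032096605 rad/s. 1 day = 86400 s, so 0.8294 day = 0.8294 * 86400 = 71660.16 s. Combine: 0.032096605 rad/s * 71660.16 s = 2300.0478 rad. 1 arcminute = 0.00029088821 rad, so 2300.0478 rad = 2300.0478 / 0.00029088821 = 7906982.1 arcminute ≈ 7.907e+06 arcminute (4 s.f.).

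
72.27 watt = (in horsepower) 72.27 watt = 72.27 W. 1 horsepower = 745.69987 W, so 72.27 W = 72.27 / 745.69987 = 0.096915666 horsepower ≈ 0.09692 horsepower (4 s.f.). Final answer: 0.09692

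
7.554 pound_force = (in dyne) 3.36e+06. Check: 1 pound_force = 4.4482216 N, so 7.554 pound_force = 7.554 * 4.4482216 = 33.601866 N. 1 dyne = 1e-05 N, so 33.601866 N = 33.601866 / 1e-05 = 3360186.6 dyne ≈ 3.36e+06 dyne (4 s.f.).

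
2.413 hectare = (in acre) 5.963. Check: 1 hectare = 10000 m^2, so 2.413 hectare = 2.413 * 10000 = 24130 m^2. 1 acre = 4046.8564 m^2, so 24130 m^2 = 24130 / 4046.8564 = 5.9626529 acre ≈ 5.963 acre (4 s.f.).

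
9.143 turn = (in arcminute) 1 turn = 6.2831853 rad, so 9.143 turn = 9.143 * 6.2831853 = 57.447163 rad. 1 arcminute = 0.00029088821 rad, so 57.447163 rad = 57.447163 / 0.00029088821 = 197488.8 arcminute ≈ 1.975e+05 arcminute (4 s.f.). Final answer: 1.975e+05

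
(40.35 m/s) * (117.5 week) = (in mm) 2.867e+12. Check: 40.35 m/s is already in m/s. 1 week = 604800 s, so 117.5 week = 117.5 * 604800 = 71064000 s. Combine: 40.35 m/s * 71064000 s = 2.8674324e+09 m. 1 mm = 0.001 m, so 2.8674324e+09 m = 2.8674324e+09 / 0.001 = 2.8674324e+12 mm ≈ 2.867e+12 mm (4 s.f.).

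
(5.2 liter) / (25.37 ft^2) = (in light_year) 2.332e-19. Check: 1 liter = 0.001 m^3, so 5.2 liter = 5.2 * 0.001 = 0.0052 m^3. 1 ft^2 = 0.09290304 m^2, so 25.37 ft^2 = 25.37 * 0.09290304 = 2.3569501 m^2. Combine: 0.0052 m^3 / 2.3569501 m^2 = 0.002206241 m. 1 light_year = 9.4607305e+15 m, so 0.002206241 m = 0.002206241 / 9.4607305e+15 = 2.3319986e-19 light_year ≈ 2.332e-19 light_year (4 s.f.).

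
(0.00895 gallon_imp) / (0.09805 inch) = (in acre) 1 gallon_imp = 0.00454609 m^3, so 0.00895 gallon_imp = 0.00895 * 0.00454609 = 4.0687505e-05 m^3. 1 inch = 0.0254 m, so 0.09805 inch = 0.09805 * 0.0254 = 0.00249047 m. Combine: 4.0687505e-05 m^3 / 0.00249047 m = 0.01633728 m^2. 1 acre = 4046.8564 m^2, so 0.01633728 m^2 = 0.01633728 / 4046.8564 = 4.0370298e-06 acre ≈ 4.037e-06 acre (4 s.f.). Final answer: 4.037e-06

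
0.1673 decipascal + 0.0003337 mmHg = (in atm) 1 decipascal = 0.1 Pa, so 0.1673 decipascal = 0.1673 * 0.1 = 0.01673 Pa. 1 mmHg = 133.32237 Pa, so 0.0003337 mmHg = 0.0003337 * 133.32237 = 0.044489674 Pa. Sum: 0.01673 + 0.044489674 = 0.061219674 Pa. 1 atm = 101325 Pa, so 0.061219674 Pa = 0.061219674 / 101325 = 6.0419121e-07 atm ≈ 6.042e-07 atm (4 s.f.). Final answer: 6.042e-07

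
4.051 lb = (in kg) 1 lb = 0.45359237 kg, so 4.051 lb = 4.051 * 0.45359237 = 1.8375027 kg. Result: 1.8375027 kg ≈ 1.838 kg (4 s.f.). Final answer: 1.838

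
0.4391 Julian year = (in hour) 1 Julian year = 31557600 s, so 0.4391 Julian year = 0.4391 * 31557600 = 13856942 s. 1 hour = 3600 s, so 13856942 s = 13856942 / 3600 = 3849.1506 hour ≈ 3849 hour (4 s.f.). Final answer: 3849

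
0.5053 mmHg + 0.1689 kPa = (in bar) 1 mmHg = 133.32237 Pa, so 0.5053 mmHg = 0.5053 * 133.32237 = 67.367793 Pa. 1 kPa = 1000 Pa, so 0.1689 kPa = 0.1689 * 1000 = 168.9 Pa. Sum: 67.367793 + 168.9 = 236.26779 Pa. 1 bar = 100000 Pa, so 236.26779 Pa = 236.26779 / 100000 = 0.0023626779 bar ≈ 0.002363 bar (4 s.f.). Final answer: 0.002363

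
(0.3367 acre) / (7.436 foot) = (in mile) 1 acre = 4046.8564 m^2, so 0.3367 acre = 0.3367 * 4046.8564 = 1362.5766 m^2. 1 foot = 0.3048 m, so 7.436 foot = 7.436 * 0.3048 = 2.2664928 m. Combine: 1362.5766 m^2 / 2.2664928 m = 601.18283 m. 1 mile = 1609.344 m, so 601.18283 m = 601.18283 / 1609.344 = 0.37355769 mile ≈ 0.3736 mile (4 s.f.). Final answer: 0.3736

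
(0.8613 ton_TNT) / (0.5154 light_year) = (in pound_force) 1 ton_TNT = 4.184e+09 J, so 0.8613 ton_TNT = 0.8613 * 4.184e+09 = 3.6036792e+09 J. 1 light_year = 9.4607305e+15 m, so 0.5154 light_year = 0.5154 * 9.4607305e+15 = 4.8760605e+15 m. Combine: 3.6036792e+09 J / 4.8760605e+15 m = 7.3905548e-07 N. 1 pound_force = 4.4482216 N, so 7.3905548e-07 N = 7.3905548e-07 / 4.4482216 = 1.6614628e-07 pound_force ≈ 1.661e-07 pound_force (4 s.f.). Final answer: 1.661e-07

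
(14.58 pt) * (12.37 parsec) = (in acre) 4.851e+11. Check: 1 pt = 0.00035277778 m, so 14.58 pt = 14.58 * 0.00035277778 = 0.0051435 m. 1 parsec = 3.0856776e+16 m, so 12.37 parsec = 12.37 * 3.0856776e+16 = 3.8169832e+17 m. Combine: 0.0051435 m * 3.8169832e+17 m = 1.9632653e+15 m^2. 1 acre = 4046.8564 m^2, so 1.9632653e+15 m^2 = 1.9632653e+15 / 4046.8564 = 4.8513342e+11 acre ≈ 4.851e+11 acre (4 s.f.).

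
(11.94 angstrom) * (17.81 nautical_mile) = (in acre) 9.732e-09. Check: 1 angstrom = 1e-10 m, so 11.94 angstrom = 11.94 * 1e-10 = 1.194e-09 m. 1 nautical_mile = 1852 m, so 17.81 nautical_mile = 17.81 * 1852 = 32984.12 m. Combine: 1.194e-09 m * 32984.12 m = 3.9383039e-05 m^2. 1 acre = 4046.8564 m^2, so 3.9383039e-05 m^2 = 3.9383039e-05 / 4046.8564 = 9.7317609e-09 acre ≈ 9.732e-09 acre (4 s.f.).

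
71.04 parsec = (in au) 1.465e+07. Check: 1 parsec = 3.0856776e+16 m, so 71.04 parsec = 71.04 * 3.0856776e+16 = 2.1920654e+18 m. 1 au = 1.4959787e+11 m, so 2.1920654e+18 m = 2.1920654e+18 / 1.4959787e+11 = 14653052 au ≈ 1.465e+07 au (4 s.f.).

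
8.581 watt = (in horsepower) 8.581 watt = 8.581 W. 1 horsepower = 745.69987 W, so 8.581 W = 8.581 / 745.69987 = 0.011507311 horsepower ≈ 0.01151 horsepower (4 s.f.). Final answer: 0.01151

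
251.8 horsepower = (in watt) 1 horsepower = 745.69987 W, so 251.8 horsepower = 251.8 * 745.69987 = 187767.23 W. 187767.23 W = 187767.23 watt ≈ 1.878e+05 watt (4 s.f.). Final answer: 1.878e+05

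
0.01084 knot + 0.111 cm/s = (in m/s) 1 knot = 0.51444444 m/s, so 0.01084 knot = 0.01084 * 0.51444444 = 0.0055765778 m/s. 1 cm/s = 0.01 m/s, so 0.111 cm/s = 0.111 * 0.01 = 0.00111 m/s. Sum: 0.0055765778 + 0.00111 = 0.0066865778 m/s. Result: 0.0066865778 m/s ≈ 0.006687 m/s (4 s.f.). Final answer: 0.006687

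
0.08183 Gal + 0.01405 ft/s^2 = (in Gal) 0.5101. Check: 1 Gal = 0.01 m/s^2, so 0.08183 Gal = 0.08183 * 0.01 = 0.0008183 m/s^2. 1 ft/s^2 = 0.3048 m/s^2, so 0.01405 ft/s^2 = 0.01405 * 0.3048 = 0.00428244 m/s^2. Sum: 0.0008183 + 0.00428244 = 0.00510074 m/s^2. 1 Gal = 0.01 m/s^2, so 0.00510074 m/s^2 = 0.00510074 / 0.01 = 0.510074 Gal ≈ 0.5101 Gal (4 s.f.).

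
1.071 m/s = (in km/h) 3.856. Check: 1 km/h = 0.27777778 m/s, so 1.071 m/s = 1.071 / 0.27777778 = 3.8556 km/h ≈ 3.856 km/h (4 s.f.).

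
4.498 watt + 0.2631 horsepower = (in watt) 200.7. Check: 4.498 watt = 4.498 W. 1 horsepower = 745.69987 W, so 0.2631 horsepower = 0.2631 * 745.69987 = 196.19364 W. Sum: 4.498 + 196.19364 = 200.69164 W. 200.69164 W = 200.69164 watt ≈ 200.7 watt (4 s.f.).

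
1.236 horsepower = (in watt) 1 horsepower = 745.69987 W, so 1.236 horsepower = 1.236 * 745.69987 = 921.68504 W. 921.68504 W = 921.68504 watt ≈ 921.7 watt (4 s.f.). Final answer: 921.7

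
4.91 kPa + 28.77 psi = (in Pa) 2.033e+05. Check: 1 kPa = 1000 Pa, so 4.91 kPa = 4.91 * 1000 = 4910 Pa. 1 psi = 6894.7573 Pa, so 28.77 psi = 28.77 * 6894.7573 = 198362.17 Pa. Sum: 4910 + 198362.17 = 203272.17 Pa. Result: 203272.17 Pa ≈ 2.033e+05 Pa (4 s.f.).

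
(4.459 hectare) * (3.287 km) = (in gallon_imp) 3.224e+10. Check: 1 hectare = 10000 m^2, so 4.459 hectare = 4.459 * 10000 = 44590 m^2. 1 km = 1000 m, so 3.287 km = 3.287 * 1000 = 3287 m. Combine: 44590 m^2 * 3287 m = 1.4656733e+08 m^3. 1 gallon_imp = 0.00454609 m^3, so 1.4656733e+08 m^3 = 1.4656733e+08 / 0.00454609 = 3.2240305e+10 gallon_imp ≈ 3.224e+10 gallon_imp (4 s.f.).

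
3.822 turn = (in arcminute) 1 turn = 6.2831853 rad, so 3.822 turn = 3.822 * 6.2831853 = 24.014334 rad. 1 arcminute = 0.00029088821 rad, so 24.014334 rad = 24.014334 / 0.00029088821 = 82555.2 arcminute ≈ 8.256e+04 arcminute (4 s.f.). Final answer: 8.256e+04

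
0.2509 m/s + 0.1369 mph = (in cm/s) 0.2509 m/s is already in m/s. 1 mph = 0.44704 m/s, so 0.1369 mph = 0.1369 * 0.44704 = 0.061199776 m/s. Sum: 0.2509 + 0.061199776 = 0.31209978 m/s. 1 cm/s = 0.01 m/s, so 0.31209978 m/s = 0.31209978 / 0.01 = 31.209978 cm/s ≈ 31.21 cm/s (4 s.f.). Final answer: 31.21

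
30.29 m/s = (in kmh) 1 kmh = 0.27777778 m/s, so 30.29 m/s = 30.29 / 0.27777778 = 109.044 kmh ≈ 109 kmh (4 s.f.). Final answer: 109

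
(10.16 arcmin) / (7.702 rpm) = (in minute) 6.107e-05. Check: 1 arcmin = 0.00029088821 rad, so 10.16 arcmin = 10.16 * 0.00029088821 = 0.0029554242 rad. 1 rpm = 0.10471976 rad/s, so 7.702 rpm = 7.702 * 0.10471976 = 0.80655155 rad/s. Combine: 0.0029554242 rad / 0.80655155 rad/s = 0.0036642719 s. 1 minute = 60 s, so 0.0036642719 s = 0.0036642719 / 60 = 6.1071198e-05 minute ≈ 6.107e-05 minute (4 s.f.).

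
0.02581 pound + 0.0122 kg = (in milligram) 2.391e+04. Check: 1 pound = 0.45359237 kg, so 0.02581 pound = 0.02581 * 0.45359237 = 0.011707219 kg. 0.0122 kg is already in kg. Sum: 0.011707219 + 0.0122 = 0.023907219 kg. 1 milligram = 1e-06 kg, so 0.023907219 kg = 0.023907219 / 1e-06 = 23907.219 milligram ≈ 2.391e+04 milligram (4 s.f.).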